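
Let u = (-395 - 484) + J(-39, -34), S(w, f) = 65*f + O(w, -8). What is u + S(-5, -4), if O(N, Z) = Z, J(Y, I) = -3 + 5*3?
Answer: -1135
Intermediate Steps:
J(Y, I) = 12 (J(Y, I) = -3 + 15 = 12)
S(w, f) = -8 + 65*f (S(w, f) = 65*f - 8 = -8 + 65*f)
u = -867 (u = (-395 - 484) + 12 = -879 + 12 = -867)
u + S(-5, -4) = -867 + (-8 + 65*(-4)) = -867 + (-8 - 260) = -867 - 268 = -1135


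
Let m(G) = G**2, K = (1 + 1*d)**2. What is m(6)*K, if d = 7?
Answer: 2304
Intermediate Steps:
K = 64 (K = (1 + 1*7)**2 = (1 + 7)**2 = 8**2 = 64)
m(6)*K = 6**2*64 = 36*64 = 2304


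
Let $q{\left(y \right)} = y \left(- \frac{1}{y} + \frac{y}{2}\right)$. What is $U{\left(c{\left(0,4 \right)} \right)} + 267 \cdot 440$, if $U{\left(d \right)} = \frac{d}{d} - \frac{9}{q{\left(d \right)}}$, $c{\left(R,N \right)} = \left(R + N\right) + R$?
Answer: $\frac{822358}{7} \approx 1.1748 \cdot 10^{5}$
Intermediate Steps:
$c{\left(R,N \right)} = N + 2 R$ ($c{\left(R,N \right)} = \left(N + R\right) + R = N + 2 R$)
$q{\left(y \right)} = y \left(\frac{y}{2} - \frac{1}{y}\right)$ ($q{\left(y \right)} = y \left(- \frac{1}{y} + y \frac{1}{2}\right) = y \left(- \frac{1}{y} + \frac{y}{2}\right) = y \left(\frac{y}{2} - \frac{1}{y}\right)$)
$U{\left(d \right)} = 1 - \frac{9}{-1 + \frac{d^{2}}{2}}$ ($U{\left(d \right)} = \frac{d}{d} - \frac{9}{-1 + \frac{d^{2}}{2}} = 1 - \frac{9}{-1 + \frac{d^{2}}{2}}$)
$U{\left(c{\left(0,4 \right)} \right)} + 267 \cdot 440 = \frac{-20 + \left(4 + 2 \cdot 0\right)^{2}}{-2 + \left(4 + 2 \cdot 0\right)^{2}} + 267 \cdot 440 = \frac{-20 + \left(4 + 0\right)^{2}}{-2 + \left(4 + 0\right)^{2}} + 117480 = \frac{-20 + 4^{2}}{-2 + 4^{2}} + 117480 = \frac{-20 + 16}{-2 + 16} + 117480 = \frac{1}{14} \left(-4\right) + 117480 = - \frac{2}{7} + 117480 = \frac{822358}{7}$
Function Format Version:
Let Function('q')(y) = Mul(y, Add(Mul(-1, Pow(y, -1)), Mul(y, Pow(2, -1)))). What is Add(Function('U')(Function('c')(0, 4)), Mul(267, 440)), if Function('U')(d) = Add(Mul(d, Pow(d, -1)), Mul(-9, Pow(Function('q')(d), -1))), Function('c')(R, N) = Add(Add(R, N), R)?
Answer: Rational(822358, 7) ≈ 1.1748e+5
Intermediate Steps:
Function('c')(R, N) = Add(N, Mul(2, R)) (Function('c')(R, N) = Add(Add(N, R), R) = Add(N, Mul(2, R)))
Function('q')(y) = Mul(y, Add(Mul(Rational(1, 2), y), Mul(-1, Pow(y, -1)))) (Function('q')(y) = Mul(y, Add(Mul(-1, Pow(y, -1)), Mul(y, Rational(1, 2)))) = Mul(y, Add(Mul(-1, Pow(y, -1)), Mul(Rational(1, 2), y))) = Mul(y, Add(Mul(Rational(1, 2), y), Mul(-1, Pow(y, -1)))))
Function('U')(d) = Add(1, Mul(-9, Pow(Add(-1, Mul(Rational(1, 2), Pow(d, 2))), -1))) (Function('U')(d) = Add(Mul(d, Pow(d, -1)), Mul(-9, Pow(Add(-1, Mul(Rational(1, 2), Pow(d, 2))), -1))) = Add(1, Mul(-9, Pow(Add(-1, Mul(Rational(1, 2), Pow(d, 2))), -1))))
Add(Function('U')(Function('c')(0, 4)), Mul(267, 440)) = Add(Mul(Pow(Add(-2, Pow(Add(4, Mul(2, 0)), 2)), -1), Add(-20, Pow(Add(4, Mul(2, 0)), 2))), Mul(267, 440)) = Add(Mul(Pow(Add(-2, Pow(Add(4, 0), 2)), -1), Add(-20, Pow(Add(4, 0), 2))), 117480) = Add(Mul(Pow(Add(-2, Pow(4, 2)), -1), Add(-20, Pow(4, 2))), 117480) = Add(Mul(Pow(Add(-2, 16), -1), Add(-20, 16)), 117480) = Add(Mul(Pow(14, -1), -4), 117480) = Add(Mul(Rational(1, 14), -4), 117480) = Add(Rational(-2, 7), 117480) = Rational(822358, 7)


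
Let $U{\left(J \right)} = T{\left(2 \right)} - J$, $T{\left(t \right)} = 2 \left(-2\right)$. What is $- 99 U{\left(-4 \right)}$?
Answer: $0$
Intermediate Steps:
$T{\left(t \right)} = -4$
$U{\left(J \right)} = -4 - J$
$- 99 U{\left(-4 \right)} = - 99 \left(-4 - -4\right) = - 99 \left(-4 + 4\right) = \left(-99\right) 0 = 0$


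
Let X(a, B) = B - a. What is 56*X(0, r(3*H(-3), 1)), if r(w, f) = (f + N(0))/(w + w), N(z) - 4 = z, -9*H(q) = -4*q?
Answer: -35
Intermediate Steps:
H(q) = 4*q/9 (H(q) = -(-4)*q/9 = 4*q/9)
N(z) = 4 + z
r(w, f) = (4 + f)/(2*w) (r(w, f) = (f + (4 + 0))/(w + w) = (f + 4)/((2*w)) = (4 + f)*(1/(2*w)) = (4 + f)/(2*w))
56*X(0, r(3*H(-3), 1)) = 56*((4 + 1)/(2*((3*((4/9)*(-3))))) - 1*0) = 56*((½)*5/(3*(-4/3)) + 0) = 56*((½)*5/(-4) + 0) = 56*((½)*(-¼)*5 + 0) = 56*(-5/8 + 0) = 56*(-5/8) = -35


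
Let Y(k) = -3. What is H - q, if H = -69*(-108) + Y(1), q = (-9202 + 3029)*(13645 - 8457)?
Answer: 32032973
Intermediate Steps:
q = -32025524 (q = -6173*5188 = -32025524)
H = 7449 (H = -69*(-108) - 3 = 7452 - 3 = 7449)
H - q = 7449 - 1*(-32025524) = 7449 + 32025524 = 32032973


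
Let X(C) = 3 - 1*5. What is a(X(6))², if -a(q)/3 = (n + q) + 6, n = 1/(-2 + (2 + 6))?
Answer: 625/4 ≈ 156.25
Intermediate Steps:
n = ⅙ (n = 1/(-2 + 8) = 1/6 = ⅙ ≈ 0.16667)
X(C) = -2 (X(C) = 3 - 5 = -2)
a(q) = -37/2 - 3*q (a(q) = -3*((⅙ + q) + 6) = -3*(37/6 + q) = -37/2 - 3*q)
a(X(6))² = (-37/2 - 3*(-2))² = (-37/2 + 6)² = (-25/2)² = 625/4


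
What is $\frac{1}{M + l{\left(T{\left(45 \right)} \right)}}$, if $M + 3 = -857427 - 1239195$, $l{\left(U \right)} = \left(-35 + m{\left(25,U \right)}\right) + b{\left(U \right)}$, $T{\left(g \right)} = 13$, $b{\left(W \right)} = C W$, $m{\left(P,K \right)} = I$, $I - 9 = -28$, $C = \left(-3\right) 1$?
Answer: $- \frac{1}{2096718} \approx -4.7694 \cdot 10^{-7}$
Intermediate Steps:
$C = -3$
$I = -19$ ($I = 9 - 28 = -19$)
$m{\left(P,K \right)} = -19$
$b{\left(W \right)} = - 3 W$
$l{\left(U \right)} = -54 - 3 U$ ($l{\left(U \right)} = \left(-35 - 19\right) - 3 U = -54 - 3 U$)
$M = -2096625$ ($M = -3 - 2096622 = -2096625$)
$\frac{1}{M + l{\left(T{\left(45 \right)} \right)}} = \frac{1}{-2096625 - 93} = \frac{1}{-2096718} = - \frac{1}{2096718}$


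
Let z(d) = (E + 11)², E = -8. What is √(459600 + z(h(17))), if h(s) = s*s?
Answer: √459609 ≈ 677.94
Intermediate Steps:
h(s) = s²
z(d) = 9 (z(d) = (-8 + 11)² = 3² = 9)
√(459600 + z(h(17))) = √(459600 + 9) = √459609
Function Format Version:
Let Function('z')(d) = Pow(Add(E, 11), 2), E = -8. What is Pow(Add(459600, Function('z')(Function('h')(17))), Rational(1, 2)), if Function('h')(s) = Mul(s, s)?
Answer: Pow(459609, Rational(1, 2)) ≈ 677.94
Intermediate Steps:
Function('h')(s) = Pow(s, 2)
Function('z')(d) = 9 (Function('z')(d) = Pow(Add(-8, 11), 2) = Pow(3, 2) = 9)
Pow(Add(459600, Function('z')(Function('h')(17))), Rational(1, 2)) = Pow(Add(459600, 9), Rational(1, 2)) = Pow(459609, Rational(1, 2))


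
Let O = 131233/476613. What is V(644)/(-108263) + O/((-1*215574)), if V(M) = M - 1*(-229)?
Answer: -4721627181095/585448530822774 ≈ -0.0080650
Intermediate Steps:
V(M) = 229 + M (V(M) = M + 229 = 229 + M)
O = 131233/476613 (O = 131233*(1/476613) = 131233/476613 ≈ 0.27534)
V(644)/(-108263) + O/((-1*215574)) = (229 + 644)/(-108263) + 131233/(476613*((-1*215574))) = 873*(-1/108263) + (131233/476613)/(-215574) = -873/108263 + (131233/476613)*(-1/215574) = -873/108263 - 6907/5407651098 = -4721627181095/585448530822774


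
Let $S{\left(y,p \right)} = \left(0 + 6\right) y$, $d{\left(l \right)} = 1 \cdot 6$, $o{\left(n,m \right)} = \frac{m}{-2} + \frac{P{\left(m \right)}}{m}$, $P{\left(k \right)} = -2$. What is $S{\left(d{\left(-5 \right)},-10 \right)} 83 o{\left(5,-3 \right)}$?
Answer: $6474$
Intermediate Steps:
$o{\left(n,m \right)} = - \frac{2}{m} - \frac{m}{2}$ ($o{\left(n,m \right)} = \frac{m}{-2} - \frac{2}{m} = m \left(- \frac{1}{2}\right) - \frac{2}{m} = - \frac{m}{2} - \frac{2}{m} = - \frac{2}{m} - \frac{m}{2}$)
$d{\left(l \right)} = 6$
$S{\left(y,p \right)} = 6 y$
$S{\left(d{\left(-5 \right)},-10 \right)} 83 o{\left(5,-3 \right)} = 6 \cdot 6 \cdot 83 \left(- \frac{2}{-3} - - \frac{3}{2}\right) = 36 \cdot 83 \left(\left(-2\right) \left(- \frac{1}{3}\right) + \frac{3}{2}\right) = 2988 \left(\frac{2}{3} + \frac{3}{2}\right) = 2988 \cdot \frac{13}{6} = 6474$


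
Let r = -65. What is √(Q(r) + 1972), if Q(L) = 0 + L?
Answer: √1907 ≈ 43.669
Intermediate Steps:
Q(L) = L
√(Q(r) + 1972) = √(-65 + 1972) = √1907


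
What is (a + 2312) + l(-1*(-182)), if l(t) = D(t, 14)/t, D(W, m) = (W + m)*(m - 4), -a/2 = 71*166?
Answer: -276240/13 ≈ -21249.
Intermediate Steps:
a = -23572 (a = -142*166 = -2*11786 = -23572)
D(W, m) = (-4 + m)*(W + m) (D(W, m) = (W + m)*(-4 + m) = (-4 + m)*(W + m))
l(t) = (140 + 10*t)/t (l(t) = (14² - 4*t - 4*14 + t*14)/t = (196 - 4*t - 56 + 14*t)/t = (140 + 10*t)/t)
(a + 2312) + l(-1*(-182)) = (-23572 + 2312) + (10 + 140/((-1*(-182)))) = -21260 + (10 + 140/182) = -21260 + (10 + 140*(1/182)) = -21260 + (10 + 10/13) = -21260 + 140/13 = -276240/13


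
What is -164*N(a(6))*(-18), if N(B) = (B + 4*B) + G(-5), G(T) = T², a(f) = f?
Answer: 162360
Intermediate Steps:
N(B) = 25 + 5*B (N(B) = (B + 4*B) + (-5)² = 5*B + 25 = 25 + 5*B)
-164*N(a(6))*(-18) = -164*(25 + 5*6)*(-18) = -164*(25 + 30)*(-18) = -164*55*(-18) = -9020*(-18) = 162360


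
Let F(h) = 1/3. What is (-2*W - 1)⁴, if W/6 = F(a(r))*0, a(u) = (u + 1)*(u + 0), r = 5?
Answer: 1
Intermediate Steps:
a(u) = u*(1 + u) (a(u) = (1 + u)*u = u*(1 + u))
F(h) = ⅓
W = 0 (W = 6*((⅓)*0) = 6*0 = 0)
(-2*W - 1)⁴ = (-2*0 - 1)⁴ = (0 - 1)⁴ = (-1)⁴ = 1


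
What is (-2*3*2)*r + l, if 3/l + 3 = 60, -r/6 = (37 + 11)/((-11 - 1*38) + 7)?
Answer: -10937/133 ≈ -82.233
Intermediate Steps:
r = 48/7 (r = -6*(37 + 11)/((-11 - 1*38) + 7) = -288/((-11 - 38) + 7) = -288/(-49 + 7) = -288/(-42) = -288*(-1)/42 = -6*(-8/7) = 48/7 ≈ 6.8571)
l = 1/19 (l = 3/(-3 + 60) = 3/57 = 3*(1/57) = 1/19 ≈ 0.052632)
(-2*3*2)*r + l = (-2*3*2)*(48/7) + 1/19 = -6*2*(48/7) + 1/19 = -12*48/7 + 1/19 = -576/7 + 1/19 = -10937/133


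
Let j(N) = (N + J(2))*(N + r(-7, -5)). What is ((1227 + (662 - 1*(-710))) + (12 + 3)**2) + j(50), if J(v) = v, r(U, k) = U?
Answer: 5060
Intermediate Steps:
j(N) = (-7 + N)*(2 + N) (j(N) = (N + 2)*(N - 7) = (2 + N)*(-7 + N) = (-7 + N)*(2 + N))
((1227 + (662 - 1*(-710))) + (12 + 3)**2) + j(50) = ((1227 + (662 - 1*(-710))) + (12 + 3)**2) + (-14 + 50**2 - 5*50) = ((1227 + (662 + 710)) + 15**2) + (-14 + 2500 - 250) = ((1227 + 1372) + 225) + 2236 = (2599 + 225) + 2236 = 2824 + 2236 = 5060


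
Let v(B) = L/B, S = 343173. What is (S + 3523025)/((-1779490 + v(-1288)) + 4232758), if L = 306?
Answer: 2489831512/1579904439 ≈ 1.5759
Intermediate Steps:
v(B) = 306/B
(S + 3523025)/((-1779490 + v(-1288)) + 4232758) = (343173 + 3523025)/((-1779490 + 306/(-1288)) + 4232758) = 3866198/((-1779490 + 306*(-1/1288)) + 4232758) = 3866198/((-1779490 - 153/644) + 4232758) = 3866198/(-1145991713/644 + 4232758) = 3866198/(1579904439/644) = 3866198*(644/1579904439) = 2489831512/1579904439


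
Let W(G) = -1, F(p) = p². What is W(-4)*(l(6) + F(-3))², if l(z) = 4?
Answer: -169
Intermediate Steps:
W(-4)*(l(6) + F(-3))² = -(4 + (-3)²)² = -(4 + 9)² = -1*13² = -1*169 = -169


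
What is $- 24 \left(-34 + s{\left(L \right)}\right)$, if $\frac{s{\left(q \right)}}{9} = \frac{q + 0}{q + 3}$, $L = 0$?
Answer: $816$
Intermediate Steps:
$s{\left(q \right)} = \frac{9 q}{3 + q}$ ($s{\left(q \right)} = 9 \frac{q + 0}{q + 3} = 9 \frac{q}{3 + q} = \frac{9 q}{3 + q}$)
$- 24 \left(-34 + s{\left(L \right)}\right) = - 24 \left(-34 + 9 \cdot 0 \frac{1}{3 + 0}\right) = - 24 \left(-34 + 9 \cdot 0 \cdot \frac{1}{3}\right) = - 24 \left(-34 + 0\right) = \left(-24\right) \left(-34\right) = 816$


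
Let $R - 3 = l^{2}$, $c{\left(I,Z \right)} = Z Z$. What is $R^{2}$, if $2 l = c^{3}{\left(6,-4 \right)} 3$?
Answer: $1424967296090121$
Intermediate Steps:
$c{\left(I,Z \right)} = Z^{2}$
$l = 6144$ ($l = \frac{\left(\left(-4\right)^{2}\right)^{3} \cdot 3}{2} = \frac{16^{3} \cdot 3}{2} = \frac{4096 \cdot 3}{2} = \frac{1}{2} \cdot 12288 = 6144$)
$R = 37748739$ ($R = 3 + 6144^{2} = 3 + 37748736 = 37748739$)
$R^{2} = 37748739^{2} = 1424967296090121$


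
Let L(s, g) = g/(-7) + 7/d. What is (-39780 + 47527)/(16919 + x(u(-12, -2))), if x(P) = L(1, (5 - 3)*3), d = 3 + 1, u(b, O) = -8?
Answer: 216916/473757 ≈ 0.45786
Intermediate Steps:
d = 4
L(s, g) = 7/4 - g/7 (L(s, g) = g/(-7) + 7/4 = g*(-⅐) + 7*(¼) = -g/7 + 7/4 = 7/4 - g/7)
x(P) = 25/28 (x(P) = 7/4 - (5 - 3)*3/7 = 7/4 - 2*3/7 = 7/4 - ⅐*6 = 7/4 - 6/7 = 25/28)
(-39780 + 47527)/(16919 + x(u(-12, -2))) = (-39780 + 47527)/(16919 + 25/28) = 7747/(473757/28) = 7747*(28/473757) = 216916/473757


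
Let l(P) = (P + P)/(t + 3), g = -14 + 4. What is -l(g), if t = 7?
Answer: 2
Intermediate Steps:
g = -10
l(P) = P/5 (l(P) = (P + P)/(7 + 3) = (2*P)/10 = (2*P)*(⅒) = P/5)
-l(g) = -(-10)/5 = -1*(-2) = 2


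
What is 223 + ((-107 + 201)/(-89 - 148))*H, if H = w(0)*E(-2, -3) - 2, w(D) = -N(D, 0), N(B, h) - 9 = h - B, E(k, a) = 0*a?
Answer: 53039/237 ≈ 223.79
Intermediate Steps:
E(k, a) = 0
N(B, h) = 9 + h - B (N(B, h) = 9 + (h - B) = 9 + h - B)
w(D) = -9 + D (w(D) = -(9 + 0 - D) = -(9 - D) = -9 + D)
H = -2 (H = (-9 + 0)*0 - 2 = -9*0 - 2 = 0 - 2 = -2)
223 + ((-107 + 201)/(-89 - 148))*H = 223 + ((-107 + 201)/(-89 - 148))*(-2) = 223 + (94/(-237))*(-2) = 223 + (94*(-1/237))*(-2) = 223 - 94/237*(-2) = 223 + 188/237 = 53039/237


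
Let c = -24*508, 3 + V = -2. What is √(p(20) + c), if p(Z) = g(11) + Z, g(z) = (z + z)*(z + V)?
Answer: 2*I*√3010 ≈ 109.73*I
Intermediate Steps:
V = -5 (V = -3 - 2 = -5)
g(z) = 2*z*(-5 + z) (g(z) = (z + z)*(z - 5) = (2*z)*(-5 + z) = 2*z*(-5 + z))
c = -12192
p(Z) = 132 + Z (p(Z) = 2*11*(-5 + 11) + Z = 2*11*6 + Z = 132 + Z)
√(p(20) + c) = √((132 + 20) - 12192) = √(152 - 12192) = √(-12040) = 2*I*√3010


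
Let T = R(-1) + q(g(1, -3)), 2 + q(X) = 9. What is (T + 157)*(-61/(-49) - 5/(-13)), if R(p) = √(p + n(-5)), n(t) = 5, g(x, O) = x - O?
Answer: 172308/637 ≈ 270.50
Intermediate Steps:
R(p) = √(5 + p) (R(p) = √(p + 5) = √(5 + p))
q(X) = 7 (q(X) = -2 + 9 = 7)
T = 9 (T = √(5 - 1) + 7 = √4 + 7 = 2 + 7 = 9)
(T + 157)*(-61/(-49) - 5/(-13)) = (9 + 157)*(-61/(-49) - 5/(-13)) = 166*(-61*(-1/49) - 5*(-1/13)) = 166*(61/49 + 5/13) = 166*(1038/637) = 172308/637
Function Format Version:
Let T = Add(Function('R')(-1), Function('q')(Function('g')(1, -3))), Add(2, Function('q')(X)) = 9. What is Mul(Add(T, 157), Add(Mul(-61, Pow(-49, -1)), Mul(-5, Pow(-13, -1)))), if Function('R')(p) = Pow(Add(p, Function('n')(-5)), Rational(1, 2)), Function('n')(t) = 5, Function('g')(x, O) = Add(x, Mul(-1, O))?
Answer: Rational(172308, 637) ≈ 270.50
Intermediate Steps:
Function('R')(p) = Pow(Add(5, p), Rational(1, 2)) (Function('R')(p) = Pow(Add(p, 5), Rational(1, 2)) = Pow(Add(5, p), Rational(1, 2)))
Function('q')(X) = 7 (Function('q')(X) = Add(-2, 9) = 7)
T = 9 (T = Add(Pow(Add(5, -1), Rational(1, 2)), 7) = Add(Pow(4, Rational(1, 2)), 7) = Add(2, 7) = 9)
Mul(Add(T, 157), Add(Mul(-61, Pow(-49, -1)), Mul(-5, Pow(-13, -1)))) = Mul(Add(9, 157), Add(Mul(-61, Pow(-49, -1)), Mul(-5, Pow(-13, -1)))) = Mul(166, Add(Mul(-61, Rational(-1, 49)), Mul(-5, Rational(-1, 13)))) = Mul(166, Add(Rational(61, 49), Rational(5, 13))) = Mul(166, Rational(1038, 637)) = Rational(172308, 637)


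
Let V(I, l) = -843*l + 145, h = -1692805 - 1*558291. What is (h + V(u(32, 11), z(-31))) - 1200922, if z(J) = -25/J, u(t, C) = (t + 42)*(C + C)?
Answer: -107029138/31 ≈ -3.4526e+6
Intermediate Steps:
h = -2251096 (h = -1692805 - 558291 = -2251096)
u(t, C) = 2*C*(42 + t) (u(t, C) = (42 + t)*(2*C) = 2*C*(42 + t))
V(I, l) = 145 - 843*l
(h + V(u(32, 11), z(-31))) - 1200922 = (-2251096 + (145 - (-21075)/(-31))) - 1200922 = (-2251096 + (145 - (-21075)*(-1)/31)) - 1200922 = (-2251096 + (145 - 843*25/31)) - 1200922 = (-2251096 + (145 - 21075/31)) - 1200922 = (-2251096 - 16580/31) - 1200922 = -69800556/31 - 1200922 = -107029138/31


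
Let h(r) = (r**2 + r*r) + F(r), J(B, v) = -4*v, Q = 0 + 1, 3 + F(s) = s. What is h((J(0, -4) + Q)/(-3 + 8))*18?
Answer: 10584/25 ≈ 423.36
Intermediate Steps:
F(s) = -3 + s
Q = 1
h(r) = -3 + r + 2*r**2 (h(r) = (r**2 + r*r) + (-3 + r) = (r**2 + r**2) + (-3 + r) = 2*r**2 + (-3 + r) = -3 + r + 2*r**2)
h((J(0, -4) + Q)/(-3 + 8))*18 = (-3 + (-4*(-4) + 1)/(-3 + 8) + 2*((-4*(-4) + 1)/(-3 + 8))**2)*18 = (-3 + (16 + 1)/5 + 2*((16 + 1)/5)**2)*18 = (-3 + 17*(1/5) + 2*(17*(1/5))**2)*18 = (-3 + 17/5 + 2*(17/5)**2)*18 = (-3 + 17/5 + 2*(289/25))*18 = (-3 + 17/5 + 578/25)*18 = (588/25)*18 = 10584/25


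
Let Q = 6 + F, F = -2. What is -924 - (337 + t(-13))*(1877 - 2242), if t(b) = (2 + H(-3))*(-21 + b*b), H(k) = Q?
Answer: 446201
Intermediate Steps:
Q = 4 (Q = 6 - 2 = 4)
H(k) = 4
t(b) = -126 + 6*b² (t(b) = (2 + 4)*(-21 + b*b) = 6*(-21 + b²) = -126 + 6*b²)
-924 - (337 + t(-13))*(1877 - 2242) = -924 - (337 + (-126 + 6*(-13)²))*(1877 - 2242) = -924 - (337 + (-126 + 6*169))*(-365) = -924 - (337 + (-126 + 1014))*(-365) = -924 - (337 + 888)*(-365) = -924 - 1225*(-365) = -924 - 1*(-447125) = -924 + 447125 = 446201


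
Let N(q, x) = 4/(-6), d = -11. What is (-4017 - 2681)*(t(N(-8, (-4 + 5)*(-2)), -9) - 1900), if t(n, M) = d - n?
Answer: 38386238/3 ≈ 1.2795e+7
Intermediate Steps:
N(q, x) = -⅔ (N(q, x) = 4*(-⅙) = -⅔)
t(n, M) = -11 - n
(-4017 - 2681)*(t(N(-8, (-4 + 5)*(-2)), -9) - 1900) = (-4017 - 2681)*((-11 - 1*(-⅔)) - 1900) = -6698*((-11 + ⅔) - 1900) = -6698*(-31/3 - 1900) = -6698*(-5731/3) = 38386238/3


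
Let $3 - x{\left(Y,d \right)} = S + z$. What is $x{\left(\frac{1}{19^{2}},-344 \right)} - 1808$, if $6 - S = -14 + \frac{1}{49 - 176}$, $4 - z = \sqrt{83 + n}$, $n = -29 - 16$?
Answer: $- \frac{232284}{127} + \sqrt{38} \approx -1822.8$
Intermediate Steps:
$n = -45$
$z = 4 - \sqrt{38}$ ($z = 4 - \sqrt{83 - 45} = 4 - \sqrt{38} \approx -2.1644$)
$S = \frac{2541}{127}$ ($S = 6 - \left(-14 + \frac{1}{49 - 176}\right) = 6 - \left(-14 + \frac{1}{-127}\right) = 6 - \left(-14 - \frac{1}{127}\right) = 6 - - \frac{1779}{127} = 6 + \frac{1779}{127} = \frac{2541}{127} \approx 20.008$)
$x{\left(Y,d \right)} = - \frac{2668}{127} + \sqrt{38}$ ($x{\left(Y,d \right)} = 3 - \left(\frac{2541}{127} + \left(4 - \sqrt{38}\right)\right) = 3 - \left(\frac{3049}{127} - \sqrt{38}\right) = - \frac{2668}{127} + \sqrt{38}$)
$x{\left(\frac{1}{19^{2}},-344 \right)} - 1808 = \left(- \frac{2668}{127} + \sqrt{38}\right) - 1808 = - \frac{232284}{127} + \sqrt{38}$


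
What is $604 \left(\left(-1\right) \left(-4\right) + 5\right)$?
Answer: $5436$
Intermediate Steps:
$604 \left(\left(-1\right) \left(-4\right) + 5\right) = 604 \left(4 + 5\right) = 604 \cdot 9 = 5436$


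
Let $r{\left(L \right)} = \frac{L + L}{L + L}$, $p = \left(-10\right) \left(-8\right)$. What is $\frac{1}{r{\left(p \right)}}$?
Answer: $1$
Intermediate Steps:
$p = 80$
$r{\left(L \right)} = 1$ ($r{\left(L \right)} = \frac{2 L}{2 L} = 2 L \frac{1}{2 L} = 1$)
$\frac{1}{r{\left(p \right)}} = 1^{-1} = 1$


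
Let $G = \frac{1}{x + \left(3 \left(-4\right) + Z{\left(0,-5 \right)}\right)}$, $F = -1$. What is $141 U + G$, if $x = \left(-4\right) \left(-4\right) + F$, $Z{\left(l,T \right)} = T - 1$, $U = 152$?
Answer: $\frac{64295}{3} \approx 21432.0$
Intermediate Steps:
$Z{\left(l,T \right)} = -1 + T$
$x = 15$ ($x = \left(-4\right) \left(-4\right) - 1 = 16 - 1 = 15$)
$G = - \frac{1}{3}$ ($G = \frac{1}{15 + \left(3 \left(-4\right) - 6\right)} = \frac{1}{15 - 18} = \frac{1}{-3} = - \frac{1}{3} \approx -0.33333$)
$141 U + G = 141 \cdot 152 - \frac{1}{3} = 21432 - \frac{1}{3} = \frac{64295}{3}$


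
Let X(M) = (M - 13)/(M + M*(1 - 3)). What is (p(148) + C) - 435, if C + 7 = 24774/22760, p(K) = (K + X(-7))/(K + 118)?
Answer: -4665579423/10594780 ≈ -440.37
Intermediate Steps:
X(M) = -(-13 + M)/M (X(M) = (-13 + M)/(M + M*(-2)) = (-13 + M)/(M - 2*M) = (-13 + M)/((-M)) = (-13 + M)*(-1/M) = -(-13 + M)/M)
p(K) = (-20/7 + K)/(118 + K) (p(K) = (K + (13 - 1*(-7))/(-7))/(K + 118) = (K - (13 + 7)/7)/(118 + K) = (K - 1/7*20)/(118 + K) = (K - 20/7)/(118 + K) = (-20/7 + K)/(118 + K))
C = -67273/11380 (C = -7 + 24774/22760 = -7 + 24774*(1/22760) = -7 + 12387/11380 = -67273/11380 ≈ -5.9115)
(p(148) + C) - 435 = ((-20/7 + 148)/(118 + 148) - 67273/11380) - 435 = ((1016/7)/266 - 67273/11380) - 435 = ((1/266)*(1016/7) - 67273/11380) - 435 = (508/931 - 67273/11380) - 435 = -56850123/10594780 - 435 = -4665579423/10594780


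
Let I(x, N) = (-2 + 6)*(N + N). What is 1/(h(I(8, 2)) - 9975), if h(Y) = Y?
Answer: -1/9959 ≈ -0.00010041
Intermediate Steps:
I(x, N) = 8*N (I(x, N) = 4*(2*N) = 8*N)
1/(h(I(8, 2)) - 9975) = 1/(8*2 - 9975) = 1/(16 - 9975) = 1/(-9959) = -1/9959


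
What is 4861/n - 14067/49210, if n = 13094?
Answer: 13754128/161088935 ≈ 0.085382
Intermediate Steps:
4861/n - 14067/49210 = 4861/13094 - 14067/49210 = 13754128/161088935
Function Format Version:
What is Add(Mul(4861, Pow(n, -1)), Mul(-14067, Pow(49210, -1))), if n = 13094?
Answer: Rational(13754128, 161088935) ≈ 0.085382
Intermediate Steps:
Add(Mul(4861, Pow(n, -1)), Mul(-14067, Pow(49210, -1))) = Add(Mul(4861, Pow(13094, -1)), Mul(-14067, Pow(49210, -1))) = Add(Mul(4861, Rational(1, 13094)), Mul(-14067, Rational(1, 49210))) = Add(Rational(4861, 13094), Rational(-14067, 49210)) = Rational(13754128, 161088935)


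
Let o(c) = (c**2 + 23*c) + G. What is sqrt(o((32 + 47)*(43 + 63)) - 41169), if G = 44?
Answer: sqrt(70275353) ≈ 8383.0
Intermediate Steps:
o(c) = 44 + c**2 + 23*c (o(c) = (c**2 + 23*c) + 44 = 44 + c**2 + 23*c)
sqrt(o((32 + 47)*(43 + 63)) - 41169) = sqrt((44 + ((32 + 47)*(43 + 63))**2 + 23*((32 + 47)*(43 + 63))) - 41169) = sqrt((44 + (79*106)**2 + 23*(79*106)) - 41169) = sqrt((44 + 8374**2 + 23*8374) - 41169) = sqrt((44 + 70123876 + 192602) - 41169) = sqrt(70316522 - 41169) = sqrt(70275353)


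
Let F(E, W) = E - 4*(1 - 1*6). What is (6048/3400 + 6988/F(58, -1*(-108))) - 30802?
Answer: -509028716/16575 ≈ -30711.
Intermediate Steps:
F(E, W) = 20 + E (F(E, W) = E - 4*(1 - 6) = E - 4*(-5) = E + 20 = 20 + E)
(6048/3400 + 6988/F(58, -1*(-108))) - 30802 = (6048/3400 + 6988/(20 + 58)) - 30802 = (6048*(1/3400) + 6988/78) - 30802 = (756/425 + 6988*(1/78)) - 30802 = (756/425 + 3494/39) - 30802 = 1514434/16575 - 30802 = -509028716/16575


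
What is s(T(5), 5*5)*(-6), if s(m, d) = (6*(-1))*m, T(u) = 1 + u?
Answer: 216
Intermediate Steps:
s(m, d) = -6*m
s(T(5), 5*5)*(-6) = -6*(1 + 5)*(-6) = -6*6*(-6) = -36*(-6) = 216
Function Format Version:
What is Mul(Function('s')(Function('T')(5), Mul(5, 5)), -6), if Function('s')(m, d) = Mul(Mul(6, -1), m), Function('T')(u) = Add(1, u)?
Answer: 216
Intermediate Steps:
Function('s')(m, d) = Mul(-6, m)
Mul(Function('s')(Function('T')(5), Mul(5, 5)), -6) = Mul(Mul(-6, Add(1, 5)), -6) = Mul(Mul(-6, 6), -6) = Mul(-36, -6) = 216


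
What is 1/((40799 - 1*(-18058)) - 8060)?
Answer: 1/50797 ≈ 1.9686e-5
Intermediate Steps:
1/((40799 - 1*(-18058)) - 8060) = 1/((40799 + 18058) - 8060) = 1/(58857 - 8060) = 1/50797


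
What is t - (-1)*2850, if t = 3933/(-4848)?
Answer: 4604289/1616 ≈ 2849.2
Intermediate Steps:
t = -1311/1616 (t = 3933*(-1/4848) = -1311/1616 ≈ -0.81126)
t - (-1)*2850 = -1311/1616 - (-1)*2850 = -1311/1616 - 1*(-2850) = -1311/1616 + 2850 = 4604289/1616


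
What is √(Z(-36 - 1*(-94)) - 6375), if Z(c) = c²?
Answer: I*√3011 ≈ 54.873*I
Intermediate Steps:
√(Z(-36 - 1*(-94)) - 6375) = √((-36 - 1*(-94))² - 6375) = √((-36 + 94)² - 6375) = √(58² - 6375) = √(3364 - 6375) = √(-3011) = I*√3011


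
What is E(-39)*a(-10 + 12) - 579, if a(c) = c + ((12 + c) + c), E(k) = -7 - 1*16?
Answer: -993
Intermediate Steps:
E(k) = -23 (E(k) = -7 - 16 = -23)
a(c) = 12 + 3*c (a(c) = c + (12 + 2*c) = 12 + 3*c)
E(-39)*a(-10 + 12) - 579 = -23*(12 + 3*(-10 + 12)) - 579 = -23*(12 + 3*2) - 579 = -23*(12 + 6) - 579 = -23*18 - 579 = -414 - 579 = -993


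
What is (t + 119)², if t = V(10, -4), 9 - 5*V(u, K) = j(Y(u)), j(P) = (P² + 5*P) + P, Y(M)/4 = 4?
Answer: 63504/25 ≈ 2540.2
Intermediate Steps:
Y(M) = 16 (Y(M) = 4*4 = 16)
j(P) = P² + 6*P
V(u, K) = -343/5 (V(u, K) = 9/5 - 16*(6 + 16)/5 = 9/5 - 16*22/5 = 9/5 - ⅕*352 = 9/5 - 352/5 = -343/5)
t = -343/5 ≈ -68.600
(t + 119)² = (-343/5 + 119)² = (252/5)² = 63504/25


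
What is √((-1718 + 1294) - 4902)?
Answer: I*√5326 ≈ 72.979*I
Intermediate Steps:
√((-1718 + 1294) - 4902) = √(-424 - 4902) = √(-5326) = I*√5326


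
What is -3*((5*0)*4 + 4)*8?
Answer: -96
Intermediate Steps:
-3*((5*0)*4 + 4)*8 = -3*(0*4 + 4)*8 = -3*(0 + 4)*8 = -3*4*8 = -12*8 = -96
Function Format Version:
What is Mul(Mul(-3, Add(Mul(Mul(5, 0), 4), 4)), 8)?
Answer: -96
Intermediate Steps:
Mul(Mul(-3, Add(Mul(Mul(5, 0), 4), 4)), 8) = Mul(Mul(-3, Add(Mul(0, 4), 4)), 8) = Mul(Mul(-3, Add(0, 4)), 8) = Mul(Mul(-3, 4), 8) = Mul(-12, 8) = -96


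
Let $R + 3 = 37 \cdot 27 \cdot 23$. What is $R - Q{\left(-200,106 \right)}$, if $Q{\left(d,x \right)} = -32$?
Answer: $23006$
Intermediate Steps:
$R = 22974$ ($R = -3 + 37 \cdot 27 \cdot 23 = -3 + 999 \cdot 23 = -3 + 22977 = 22974$)
$R - Q{\left(-200,106 \right)} = 22974 - -32 = 22974 + 32 = 23006$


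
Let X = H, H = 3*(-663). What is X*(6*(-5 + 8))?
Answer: -35802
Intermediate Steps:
H = -1989
X = -1989
X*(6*(-5 + 8)) = -11934*(-5 + 8) = -11934*3 = -1989*18 = -35802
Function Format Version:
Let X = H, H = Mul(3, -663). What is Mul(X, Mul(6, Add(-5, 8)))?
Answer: -35802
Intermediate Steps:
H = -1989
X = -1989
Mul(X, Mul(6, Add(-5, 8))) = Mul(-1989, Mul(6, Add(-5, 8))) = Mul(-1989, Mul(6, 3)) = Mul(-1989, 18) = -35802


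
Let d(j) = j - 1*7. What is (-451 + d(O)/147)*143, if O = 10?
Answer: -3160014/49 ≈ -64490.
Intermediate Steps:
d(j) = -7 + j (d(j) = j - 7 = -7 + j)
(-451 + d(O)/147)*143 = (-451 + (-7 + 10)/147)*143 = (-451 + 3*(1/147))*143 = (-451 + 1/49)*143 = -22098/49*143 = -3160014/49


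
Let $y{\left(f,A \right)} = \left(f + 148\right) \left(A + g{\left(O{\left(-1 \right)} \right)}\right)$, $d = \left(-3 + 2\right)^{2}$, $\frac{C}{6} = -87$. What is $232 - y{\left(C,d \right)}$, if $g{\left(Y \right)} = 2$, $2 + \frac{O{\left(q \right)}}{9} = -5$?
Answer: $1354$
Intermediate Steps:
$C = -522$ ($C = 6 \left(-87\right) = -522$)
$O{\left(q \right)} = -63$ ($O{\left(q \right)} = -18 + 9 \left(-5\right) = -18 - 45 = -63$)
$d = 1$ ($d = \left(-1\right)^{2} = 1$)
$y{\left(f,A \right)} = \left(2 + A\right) \left(148 + f\right)$ ($y{\left(f,A \right)} = \left(f + 148\right) \left(A + 2\right) = \left(148 + f\right) \left(2 + A\right) = \left(2 + A\right) \left(148 + f\right)$)
$232 - y{\left(C,d \right)} = 232 - \left(296 + 2 \left(-522\right) + 148 \cdot 1 + 1 \left(-522\right)\right) = 232 - \left(296 - 1044 + 148 - 522\right) = 232 - -1122 = 232 + 1122 = 1354$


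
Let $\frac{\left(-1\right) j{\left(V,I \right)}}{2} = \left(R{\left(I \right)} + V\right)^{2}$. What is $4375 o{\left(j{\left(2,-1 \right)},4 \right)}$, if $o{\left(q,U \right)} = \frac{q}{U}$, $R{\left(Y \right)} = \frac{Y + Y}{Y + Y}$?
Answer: $- \frac{39375}{2} \approx -19688.0$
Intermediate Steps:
$R{\left(Y \right)} = 1$ ($R{\left(Y \right)} = \frac{2 Y}{2 Y} = 2 Y \frac{1}{2 Y} = 1$)
$j{\left(V,I \right)} = - 2 \left(1 + V\right)^{2}$
$4375 o{\left(j{\left(2,-1 \right)},4 \right)} = 4375 \frac{\left(-2\right) \left(1 + 2\right)^{2}}{4} = 4375 - 2 \cdot 3^{2} \cdot \frac{1}{4} = 4375 \left(-2\right) 9 \cdot \frac{1}{4} = 4375 \left(\left(-18\right) \frac{1}{4}\right) = 4375 \left(- \frac{9}{2}\right) = - \frac{39375}{2}$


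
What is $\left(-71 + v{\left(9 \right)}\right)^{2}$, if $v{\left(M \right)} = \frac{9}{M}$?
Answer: $4900$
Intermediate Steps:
$\left(-71 + v{\left(9 \right)}\right)^{2} = \left(-71 + \frac{9}{9}\right)^{2} = \left(-71 + 9 \cdot \frac{1}{9}\right)^{2} = \left(-71 + 1\right)^{2} = \left(-70\right)^{2} = 4900$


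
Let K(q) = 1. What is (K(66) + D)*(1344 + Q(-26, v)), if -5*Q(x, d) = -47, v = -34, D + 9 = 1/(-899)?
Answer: -48675031/4495 ≈ -10829.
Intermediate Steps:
D = -8092/899 (D = -9 + 1/(-899) = -9 - 1/899 = -8092/899 ≈ -9.0011)
Q(x, d) = 47/5 (Q(x, d) = -⅕*(-47) = 47/5)
(K(66) + D)*(1344 + Q(-26, v)) = (1 - 8092/899)*(1344 + 47/5) = -7193/899*6767/5 = -48675031/4495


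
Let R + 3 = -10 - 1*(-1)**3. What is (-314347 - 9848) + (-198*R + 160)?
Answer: -321659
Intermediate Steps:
R = -12 (R = -3 + (-10 - 1*(-1)**3) = -3 + (-10 - 1*(-1)) = -3 + (-10 + 1) = -3 - 9 = -12)
(-314347 - 9848) + (-198*R + 160) = (-314347 - 9848) + (-198*(-12) + 160) = -324195 + (2376 + 160) = -324195 + 2536 = -321659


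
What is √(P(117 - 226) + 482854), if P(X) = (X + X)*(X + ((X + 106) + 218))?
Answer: √459746 ≈ 678.05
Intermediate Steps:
P(X) = 2*X*(324 + 2*X) (P(X) = (2*X)*(X + ((106 + X) + 218)) = (2*X)*(X + (324 + X)) = (2*X)*(324 + 2*X) = 2*X*(324 + 2*X))
√(P(117 - 226) + 482854) = √(4*(117 - 226)*(162 + (117 - 226)) + 482854) = √(4*(-109)*(162 - 109) + 482854) = √(4*(-109)*53 + 482854) = √(-23108 + 482854) = √459746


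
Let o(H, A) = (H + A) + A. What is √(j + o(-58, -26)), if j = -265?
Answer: 5*I*√15 ≈ 19.365*I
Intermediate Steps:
o(H, A) = H + 2*A (o(H, A) = (A + H) + A = H + 2*A)
√(j + o(-58, -26)) = √(-265 + (-58 + 2*(-26))) = √(-265 + (-58 - 52)) = √(-265 - 110) = √(-375) = 5*I*√15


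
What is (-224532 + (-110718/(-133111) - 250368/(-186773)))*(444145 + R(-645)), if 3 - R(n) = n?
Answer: -2482904569204485383862/24861540803 ≈ -9.9869e+10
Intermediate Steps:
R(n) = 3 - n
(-224532 + (-110718/(-133111) - 250368/(-186773)))*(444145 + R(-645)) = (-224532 + (-110718/(-133111) - 250368/(-186773)))*(444145 + (3 - 1*(-645))) = (-224532 + (-110718*(-1/133111) - 250368*(-1/186773)))*(444145 + (3 + 645)) = (-224532 + (110718/133111 + 250368/186773))*(444145 + 648) = (-224532 + 54005867862/24861540803)*444793 = -5582157473711334/24861540803*444793 = -2482904569204485383862/24861540803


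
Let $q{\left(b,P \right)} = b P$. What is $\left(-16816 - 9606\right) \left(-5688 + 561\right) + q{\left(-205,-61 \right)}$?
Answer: $135478099$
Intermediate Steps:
$q{\left(b,P \right)} = P b$
$\left(-16816 - 9606\right) \left(-5688 + 561\right) + q{\left(-205,-61 \right)} = \left(-16816 - 9606\right) \left(-5688 + 561\right) - -12505 = \left(-26422\right) \left(-5127\right) + 12505 = 135465594 + 12505 = 135478099$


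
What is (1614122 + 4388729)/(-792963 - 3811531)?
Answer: -6002851/4604494 ≈ -1.3037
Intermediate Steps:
(1614122 + 4388729)/(-792963 - 3811531) = 6002851/(-4604494) = 6002851*(-1/4604494) = -6002851/4604494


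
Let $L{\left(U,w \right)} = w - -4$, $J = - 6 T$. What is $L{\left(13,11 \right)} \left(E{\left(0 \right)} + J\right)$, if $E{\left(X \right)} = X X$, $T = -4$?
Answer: $360$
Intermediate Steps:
$J = 24$ ($J = \left(-6\right) \left(-4\right) = 24$)
$E{\left(X \right)} = X^{2}$
$L{\left(U,w \right)} = 4 + w$ ($L{\left(U,w \right)} = w + 4 = 4 + w$)
$L{\left(13,11 \right)} \left(E{\left(0 \right)} + J\right) = \left(4 + 11\right) \left(0^{2} + 24\right) = 15 \left(0 + 24\right) = 15 \cdot 24 = 360$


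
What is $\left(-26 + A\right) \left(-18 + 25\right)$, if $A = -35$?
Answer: $-427$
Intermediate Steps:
$\left(-26 + A\right) \left(-18 + 25\right) = \left(-26 - 35\right) \left(-18 + 25\right) = \left(-61\right) 7 = -427$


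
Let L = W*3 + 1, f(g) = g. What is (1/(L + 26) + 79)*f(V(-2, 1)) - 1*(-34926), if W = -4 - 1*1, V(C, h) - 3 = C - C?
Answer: 140653/4 ≈ 35163.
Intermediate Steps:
V(C, h) = 3 (V(C, h) = 3 + (C - C) = 3 + 0 = 3)
W = -5 (W = -4 - 1 = -5)
L = -14 (L = -5*3 + 1 = -15 + 1 = -14)
(1/(L + 26) + 79)*f(V(-2, 1)) - 1*(-34926) = (1/(-14 + 26) + 79)*3 - 1*(-34926) = (1/12 + 79)*3 + 34926 = (949/12)*3 + 34926 = 949/4 + 34926 = 140653/4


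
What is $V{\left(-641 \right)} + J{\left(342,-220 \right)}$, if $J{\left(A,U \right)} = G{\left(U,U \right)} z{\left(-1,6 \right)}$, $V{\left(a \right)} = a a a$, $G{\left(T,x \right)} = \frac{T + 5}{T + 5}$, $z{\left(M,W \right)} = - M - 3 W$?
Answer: $-263374738$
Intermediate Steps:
$G{\left(T,x \right)} = 1$ ($G{\left(T,x \right)} = \frac{5 + T}{5 + T} = 1$)
$V{\left(a \right)} = a^{3}$ ($V{\left(a \right)} = a^{2} a = a^{3}$)
$J{\left(A,U \right)} = -17$ ($J{\left(A,U \right)} = 1 \left(\left(-1\right) \left(-1\right) - 18\right) = 1 \left(1 - 18\right) = 1 \left(-17\right) = -17$)
$V{\left(-641 \right)} + J{\left(342,-220 \right)} = \left(-641\right)^{3} - 17 = -263374721 - 17 = -263374738$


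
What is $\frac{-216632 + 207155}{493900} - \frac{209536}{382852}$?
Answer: $- \frac{26779529701}{47272650700} \approx -0.56649$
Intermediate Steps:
$\frac{-216632 + 207155}{493900} - \frac{209536}{382852} = \left(-9477\right) \frac{1}{493900} - \frac{52384}{95713} = - \frac{9477}{493900} - \frac{52384}{95713} = - \frac{26779529701}{47272650700}$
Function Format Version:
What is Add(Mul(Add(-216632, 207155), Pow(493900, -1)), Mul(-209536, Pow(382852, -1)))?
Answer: Rational(-26779529701, 47272650700) ≈ -0.56649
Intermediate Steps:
Add(Mul(Add(-216632, 207155), Pow(493900, -1)), Mul(-209536, Pow(382852, -1))) = Add(Mul(-9477, Rational(1, 493900)), Mul(-209536, Rational(1, 382852))) = Add(Rational(-9477, 493900), Rational(-52384, 95713)) = Rational(-26779529701, 47272650700)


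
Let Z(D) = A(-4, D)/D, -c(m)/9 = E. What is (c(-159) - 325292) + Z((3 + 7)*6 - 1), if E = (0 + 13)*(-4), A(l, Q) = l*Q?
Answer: -324828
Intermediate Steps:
A(l, Q) = Q*l
E = -52 (E = 13*(-4) = -52)
c(m) = 468 (c(m) = -9*(-52) = 468)
Z(D) = -4 (Z(D) = (D*(-4))/D = (-4*D)/D = -4)
(c(-159) - 325292) + Z((3 + 7)*6 - 1) = (468 - 325292) - 4 = -324824 - 4 = -324828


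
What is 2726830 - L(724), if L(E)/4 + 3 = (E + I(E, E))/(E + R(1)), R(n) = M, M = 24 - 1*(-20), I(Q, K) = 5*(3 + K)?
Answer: 174516435/64 ≈ 2.7268e+6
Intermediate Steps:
I(Q, K) = 15 + 5*K
M = 44 (M = 24 + 20 = 44)
R(n) = 44
L(E) = -12 + 4*(15 + 6*E)/(44 + E) (L(E) = -12 + 4*((E + (15 + 5*E))/(E + 44)) = -12 + 4*((15 + 6*E)/(44 + E)) = -12 + 4*(15 + 6*E)/(44 + E))
2726830 - L(724) = 2726830 - 12*(-39 + 724)/(44 + 724) = 2726830 - 12*685/768 = 2726830 - 1*685/64 = 2726830 - 685/64 = 174516435/64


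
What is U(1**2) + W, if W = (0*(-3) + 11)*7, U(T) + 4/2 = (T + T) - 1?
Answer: 76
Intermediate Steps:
U(T) = -3 + 2*T (U(T) = -2 + ((T + T) - 1) = -2 + (2*T - 1) = -2 + (-1 + 2*T) = -3 + 2*T)
W = 77 (W = (0 + 11)*7 = 11*7 = 77)
U(1**2) + W = (-3 + 2*1**2) + 77 = (-3 + 2*1) + 77 = (-3 + 2) + 77 = -1 + 77 = 76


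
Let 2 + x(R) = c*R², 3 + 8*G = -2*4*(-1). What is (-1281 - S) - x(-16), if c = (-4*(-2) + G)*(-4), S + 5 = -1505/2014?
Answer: 15223317/2014 ≈ 7558.8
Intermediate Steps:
G = 5/8 (G = -3/8 + (-2*4*(-1))/8 = -3/8 + (-8*(-1))/8 = -3/8 + (⅛)*8 = -3/8 + 1 = 5/8 ≈ 0.62500)
S = -11575/2014 (S = -5 - 1505/2014 = -11575/2014 ≈ -5.7473)
c = -69/2 (c = (-4*(-2) + 5/8)*(-4) = (8 + 5/8)*(-4) = (69/8)*(-4) = -69/2 ≈ -34.500)
x(R) = -2 - 69*R²/2
(-1281 - S) - x(-16) = (-1281 - 1*(-11575/2014)) - (-2 - 69/2*(-16)²) = (-1281 + 11575/2014) - (-2 - 69/2*256) = -2568359/2014 - (-2 - 8832) = -2568359/2014 - 1*(-8834) = -2568359/2014 + 8834 = 15223317/2014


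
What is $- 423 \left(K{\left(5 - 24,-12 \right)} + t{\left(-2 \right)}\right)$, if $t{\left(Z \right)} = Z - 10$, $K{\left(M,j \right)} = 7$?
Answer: $2115$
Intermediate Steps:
$t{\left(Z \right)} = -10 + Z$
$- 423 \left(K{\left(5 - 24,-12 \right)} + t{\left(-2 \right)}\right) = - 423 \left(7 - 12\right) = \left(-423\right) \left(-5\right) = 2115$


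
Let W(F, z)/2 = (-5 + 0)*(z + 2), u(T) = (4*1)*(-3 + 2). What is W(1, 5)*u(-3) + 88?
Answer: 368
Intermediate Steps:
u(T) = -4 (u(T) = 4*(-1) = -4)
W(F, z) = -20 - 10*z (W(F, z) = 2*((-5 + 0)*(z + 2)) = 2*(-5*(2 + z)) = 2*(-10 - 5*z) = -20 - 10*z)
W(1, 5)*u(-3) + 88 = (-20 - 10*5)*(-4) + 88 = (-20 - 50)*(-4) + 88 = -70*(-4) + 88 = 280 + 88 = 368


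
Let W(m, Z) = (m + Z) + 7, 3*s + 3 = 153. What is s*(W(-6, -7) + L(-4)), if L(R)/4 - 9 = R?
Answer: 700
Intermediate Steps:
s = 50 (s = -1 + (⅓)*153 = -1 + 51 = 50)
L(R) = 36 + 4*R
W(m, Z) = 7 + Z + m (W(m, Z) = (Z + m) + 7 = 7 + Z + m)
s*(W(-6, -7) + L(-4)) = 50*((7 - 7 - 6) + (36 + 4*(-4))) = 50*(-6 + (36 - 16)) = 50*(-6 + 20) = 50*14 = 700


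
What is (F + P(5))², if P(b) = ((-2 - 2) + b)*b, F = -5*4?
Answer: 225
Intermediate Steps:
F = -20
P(b) = b*(-4 + b) (P(b) = (-4 + b)*b = b*(-4 + b))
(F + P(5))² = (-20 + 5*(-4 + 5))² = (-20 + 5*1)² = (-20 + 5)² = (-15)² = 225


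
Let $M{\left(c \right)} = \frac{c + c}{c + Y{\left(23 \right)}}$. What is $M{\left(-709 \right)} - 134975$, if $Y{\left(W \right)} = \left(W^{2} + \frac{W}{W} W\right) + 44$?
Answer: $- \frac{15250757}{113} \approx -1.3496 \cdot 10^{5}$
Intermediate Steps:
$Y{\left(W \right)} = 44 + W + W^{2}$ ($Y{\left(W \right)} = \left(W^{2} + 1 W\right) + 44 = \left(W^{2} + W\right) + 44 = \left(W + W^{2}\right) + 44 = 44 + W + W^{2}$)
$M{\left(c \right)} = \frac{2 c}{596 + c}$ ($M{\left(c \right)} = \frac{c + c}{c + \left(44 + 23 + 23^{2}\right)} = \frac{2 c}{c + \left(44 + 23 + 529\right)} = \frac{2 c}{c + 596} = \frac{2 c}{596 + c}$)
$M{\left(-709 \right)} - 134975 = 2 \left(-709\right) \frac{1}{596 - 709} - 134975 = 2 \left(-709\right) \frac{1}{-113} - 134975 = 2 \left(-709\right) \left(- \frac{1}{113}\right) - 134975 = \frac{1418}{113} - 134975 = - \frac{15250757}{113}$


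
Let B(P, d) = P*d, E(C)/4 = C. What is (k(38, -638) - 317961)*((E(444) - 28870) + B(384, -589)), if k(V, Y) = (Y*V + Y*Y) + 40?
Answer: -16431904330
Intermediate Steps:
E(C) = 4*C
k(V, Y) = 40 + Y² + V*Y (k(V, Y) = (V*Y + Y²) + 40 = (Y² + V*Y) + 40 = 40 + Y² + V*Y)
(k(38, -638) - 317961)*((E(444) - 28870) + B(384, -589)) = ((40 + (-638)² + 38*(-638)) - 317961)*((4*444 - 28870) + 384*(-589)) = ((40 + 407044 - 24244) - 317961)*((1776 - 28870) - 226176) = (382840 - 317961)*(-27094 - 226176) = 64879*(-253270) = -16431904330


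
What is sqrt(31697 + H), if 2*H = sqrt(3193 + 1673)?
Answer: sqrt(126788 + 2*sqrt(4866))/2 ≈ 178.13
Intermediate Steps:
H = sqrt(4866)/2 (H = sqrt(3193 + 1673)/2 = sqrt(4866)/2 ≈ 34.878)
sqrt(31697 + H) = sqrt(31697 + sqrt(4866)/2)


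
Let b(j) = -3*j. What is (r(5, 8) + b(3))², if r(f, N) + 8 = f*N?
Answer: 529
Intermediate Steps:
r(f, N) = -8 + N*f (r(f, N) = -8 + f*N = -8 + N*f)
(r(5, 8) + b(3))² = ((-8 + 8*5) - 3*3)² = ((-8 + 40) - 9)² = (32 - 9)² = 23² = 529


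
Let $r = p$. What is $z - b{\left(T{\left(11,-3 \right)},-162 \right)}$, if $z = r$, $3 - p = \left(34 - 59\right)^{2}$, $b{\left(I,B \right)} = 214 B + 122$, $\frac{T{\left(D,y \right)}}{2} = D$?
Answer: $33924$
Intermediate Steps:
$T{\left(D,y \right)} = 2 D$
$b{\left(I,B \right)} = 122 + 214 B$
$p = -622$ ($p = 3 - \left(34 - 59\right)^{2} = 3 - \left(-25\right)^{2} = 3 - 625 = -622$)
$r = -622$
$z = -622$
$z - b{\left(T{\left(11,-3 \right)},-162 \right)} = -622 - \left(122 + 214 \left(-162\right)\right) = -622 - \left(122 - 34668\right) = -622 - -34546 = -622 + 34546 = 33924$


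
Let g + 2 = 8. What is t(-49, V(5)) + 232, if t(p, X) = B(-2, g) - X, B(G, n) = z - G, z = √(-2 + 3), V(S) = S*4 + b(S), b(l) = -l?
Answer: 220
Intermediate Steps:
g = 6 (g = -2 + 8 = 6)
V(S) = 3*S (V(S) = S*4 - S = 4*S - S = 3*S)
z = 1 (z = √1 = 1)
B(G, n) = 1 - G
t(p, X) = 3 - X (t(p, X) = (1 - 1*(-2)) - X = (1 + 2) - X = 3 - X)
t(-49, V(5)) + 232 = (3 - 3*5) + 232 = (3 - 1*15) + 232 = (3 - 15) + 232 = -12 + 232 = 220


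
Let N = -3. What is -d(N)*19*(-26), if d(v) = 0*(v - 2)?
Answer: 0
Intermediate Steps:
d(v) = 0 (d(v) = 0*(-2 + v) = 0)
-d(N)*19*(-26) = -0*19*(-26) = -0*(-26) = -1*0 = 0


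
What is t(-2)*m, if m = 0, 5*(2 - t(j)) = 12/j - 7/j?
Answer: 0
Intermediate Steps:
t(j) = 2 - 1/j (t(j) = 2 - (12/j - 7/j)/5 = 2 - 1/j)
t(-2)*m = (2 - 1/(-2))*0 = (2 - 1*(-1/2))*0 = (2 + 1/2)*0 = (5/2)*0 = 0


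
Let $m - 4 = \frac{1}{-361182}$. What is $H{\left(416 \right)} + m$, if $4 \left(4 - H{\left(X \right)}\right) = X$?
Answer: $- \frac{34673473}{361182} \approx -96.0$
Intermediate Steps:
$m = \frac{1444727}{361182}$ ($m = 4 + \frac{1}{-361182} = 4 - \frac{1}{361182} = \frac{1444727}{361182} \approx 4.0$)
$H{\left(X \right)} = 4 - \frac{X}{4}$
$H{\left(416 \right)} + m = \left(4 - 104\right) + \frac{1444727}{361182} = -100 + \frac{1444727}{361182} = - \frac{34673473}{361182}$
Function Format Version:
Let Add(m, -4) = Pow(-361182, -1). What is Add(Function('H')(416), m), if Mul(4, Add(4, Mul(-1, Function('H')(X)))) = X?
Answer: Rational(-34673473, 361182) ≈ -96.000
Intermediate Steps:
m = Rational(1444727, 361182) (m = Add(4, Pow(-361182, -1)) = Add(4, Rational(-1, 361182)) = Rational(1444727, 361182) ≈ 4.0000)
Function('H')(X) = Add(4, Mul(Rational(-1, 4), X))
Add(Function('H')(416), m) = Add(Add(4, Mul(Rational(-1, 4), 416)), Rational(1444727, 361182)) = Add(Add(4, -104), Rational(1444727, 361182)) = Add(-100, Rational(1444727, 361182)) = Rational(-34673473, 361182)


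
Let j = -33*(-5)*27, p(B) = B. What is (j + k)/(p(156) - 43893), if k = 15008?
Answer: -19463/43737 ≈ -0.44500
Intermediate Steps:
j = 4455 (j = 165*27 = 4455)
(j + k)/(p(156) - 43893) = (4455 + 15008)/(156 - 43893) = 19463/(-43737) = 19463*(-1/43737) = -19463/43737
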